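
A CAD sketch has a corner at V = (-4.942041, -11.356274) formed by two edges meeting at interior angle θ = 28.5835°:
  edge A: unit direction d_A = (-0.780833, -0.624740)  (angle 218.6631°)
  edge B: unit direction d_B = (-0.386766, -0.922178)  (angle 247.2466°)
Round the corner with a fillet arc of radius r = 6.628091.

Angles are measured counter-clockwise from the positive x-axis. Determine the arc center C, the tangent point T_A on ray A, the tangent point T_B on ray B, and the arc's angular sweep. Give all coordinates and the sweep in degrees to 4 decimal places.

center=(-21.1175,-32.7866) T_A=(-25.2583,-27.6112) T_B=(-15.0052,-35.3501) sweep=151.4165

bisector direction at 232.9548° = (-0.602444,-0.798161)
center distance |VC| = r/sin(θ/2) = 6.628091/sin(14.2918°) = 26.849651
C = V + |VC|·bis = (-21.1175,-32.7866)
T_A = V + ((C−V)·d_A)·d_A = V + 26.0187·d_A = (-25.2583,-27.6112)
T_B = V + ((C−V)·d_B)·d_B = V + 26.0187·d_B = (-15.0052,-35.3501)
sweep = 180° − θ = 151.4165°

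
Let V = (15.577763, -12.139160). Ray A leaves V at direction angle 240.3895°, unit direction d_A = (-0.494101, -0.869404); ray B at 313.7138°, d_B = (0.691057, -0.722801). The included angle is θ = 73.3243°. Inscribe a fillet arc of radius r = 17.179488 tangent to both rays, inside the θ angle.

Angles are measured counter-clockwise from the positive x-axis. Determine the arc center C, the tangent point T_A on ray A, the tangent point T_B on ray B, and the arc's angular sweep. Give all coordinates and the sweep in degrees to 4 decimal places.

center=(19.1099,-40.6933) T_A=(4.1740,-32.2049) T_B=(31.5272,-28.8213) sweep=106.6757

bisector direction at 277.0517° = (0.122764,-0.992436)
center distance |VC| = r/sin(θ/2) = 17.179488/sin(36.6621°) = 28.771766
C = V + |VC|·bis = (19.1099,-40.6933)
T_A = V + ((C−V)·d_A)·d_A = V + 23.0799·d_A = (4.1740,-32.2049)
T_B = V + ((C−V)·d_B)·d_B = V + 23.0799·d_B = (31.5272,-28.8213)
sweep = 180° − θ = 106.6757°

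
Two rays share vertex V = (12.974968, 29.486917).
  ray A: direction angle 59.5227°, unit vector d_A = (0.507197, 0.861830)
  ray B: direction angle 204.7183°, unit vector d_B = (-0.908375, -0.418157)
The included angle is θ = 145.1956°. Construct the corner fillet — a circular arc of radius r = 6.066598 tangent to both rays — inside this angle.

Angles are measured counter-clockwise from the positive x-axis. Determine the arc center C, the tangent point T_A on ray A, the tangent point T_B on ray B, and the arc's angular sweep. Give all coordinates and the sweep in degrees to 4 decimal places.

bisector direction at 132.1205° = (-0.670692,0.741736)
center distance |VC| = r/sin(θ/2) = 6.066598/sin(72.5978°) = 6.357592
C = V + |VC|·bis = (8.7110,34.2026)
T_A = V + ((C−V)·d_A)·d_A = V + 1.9014·d_A = (13.9394,31.1256)
T_B = V + ((C−V)·d_B)·d_B = V + 1.9014·d_B = (11.2478,28.6918)
sweep = 180° − θ = 34.8044°

center=(8.7110,34.2026) T_A=(13.9394,31.1256) T_B=(11.2478,28.6918) sweep=34.8044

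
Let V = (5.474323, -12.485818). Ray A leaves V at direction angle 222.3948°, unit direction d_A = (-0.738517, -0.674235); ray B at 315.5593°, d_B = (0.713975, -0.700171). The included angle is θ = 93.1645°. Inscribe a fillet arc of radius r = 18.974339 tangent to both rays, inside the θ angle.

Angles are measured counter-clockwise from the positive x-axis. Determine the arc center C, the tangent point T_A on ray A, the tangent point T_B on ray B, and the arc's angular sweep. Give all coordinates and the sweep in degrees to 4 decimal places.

bisector direction at 268.9771° = (-0.017853,-0.999841)
center distance |VC| = r/sin(θ/2) = 18.974339/sin(46.5823°) = 26.122436
C = V + |VC|·bis = (5.0080,-38.6041)
T_A = V + ((C−V)·d_A)·d_A = V + 17.9543·d_A = (-7.7852,-24.5912)
T_B = V + ((C−V)·d_B)·d_B = V + 17.9543·d_B = (18.2932,-25.0569)
sweep = 180° − θ = 86.8355°

center=(5.0080,-38.6041) T_A=(-7.7852,-24.5912) T_B=(18.2932,-25.0569) sweep=86.8355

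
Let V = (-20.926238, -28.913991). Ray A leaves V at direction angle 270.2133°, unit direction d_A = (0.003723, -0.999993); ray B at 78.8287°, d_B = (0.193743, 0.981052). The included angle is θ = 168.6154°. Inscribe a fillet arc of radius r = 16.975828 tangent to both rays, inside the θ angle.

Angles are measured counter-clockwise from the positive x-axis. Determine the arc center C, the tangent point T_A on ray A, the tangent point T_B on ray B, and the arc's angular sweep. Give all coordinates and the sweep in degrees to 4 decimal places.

center=(-3.9442,-30.5429) T_A=(-20.9199,-30.6061) T_B=(-20.5984,-27.2539) sweep=11.3846

bisector direction at 354.5210° = (0.995431,-0.095481)
center distance |VC| = r/sin(θ/2) = 16.975828/sin(84.3077°) = 17.059952
C = V + |VC|·bis = (-3.9442,-30.5429)
T_A = V + ((C−V)·d_A)·d_A = V + 1.6921·d_A = (-20.9199,-30.6061)
T_B = V + ((C−V)·d_B)·d_B = V + 1.6921·d_B = (-20.5984,-27.2539)
sweep = 180° − θ = 11.3846°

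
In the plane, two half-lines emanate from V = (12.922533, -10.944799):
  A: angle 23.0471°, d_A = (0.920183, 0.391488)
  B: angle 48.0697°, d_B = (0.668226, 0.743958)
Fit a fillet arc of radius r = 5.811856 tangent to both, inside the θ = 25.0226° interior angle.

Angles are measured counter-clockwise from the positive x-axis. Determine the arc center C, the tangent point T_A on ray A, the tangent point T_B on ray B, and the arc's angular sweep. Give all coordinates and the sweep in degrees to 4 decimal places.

bisector direction at 35.5584° = (0.813523,0.581532)
center distance |VC| = r/sin(θ/2) = 5.811856/sin(12.5113°) = 26.828224
C = V + |VC|·bis = (34.7479,4.6567)
T_A = V + ((C−V)·d_A)·d_A = V + 26.1911·d_A = (37.0232,-0.6913)
T_B = V + ((C−V)·d_B)·d_B = V + 26.1911·d_B = (30.4241,8.5403)
sweep = 180° − θ = 154.9774°

center=(34.7479,4.6567) T_A=(37.0232,-0.6913) T_B=(30.4241,8.5403) sweep=154.9774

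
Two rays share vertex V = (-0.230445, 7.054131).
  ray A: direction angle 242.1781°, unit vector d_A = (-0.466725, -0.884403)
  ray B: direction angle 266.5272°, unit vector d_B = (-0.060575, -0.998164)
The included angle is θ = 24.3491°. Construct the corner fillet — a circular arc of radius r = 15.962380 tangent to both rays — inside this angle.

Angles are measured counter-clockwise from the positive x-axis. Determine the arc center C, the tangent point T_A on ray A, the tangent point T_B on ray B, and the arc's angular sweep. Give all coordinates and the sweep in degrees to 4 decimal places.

bisector direction at 254.3527° = (-0.269716,-0.962940)
center distance |VC| = r/sin(θ/2) = 15.962380/sin(12.1745°) = 75.690327
C = V + |VC|·bis = (-20.6453,-65.8311)
T_A = V + ((C−V)·d_A)·d_A = V + 73.9880·d_A = (-34.7625,-58.3811)
T_B = V + ((C−V)·d_B)·d_B = V + 73.9880·d_B = (-4.7122,-66.7980)
sweep = 180° − θ = 155.6509°

center=(-20.6453,-65.8311) T_A=(-34.7625,-58.3811) T_B=(-4.7122,-66.7980) sweep=155.6509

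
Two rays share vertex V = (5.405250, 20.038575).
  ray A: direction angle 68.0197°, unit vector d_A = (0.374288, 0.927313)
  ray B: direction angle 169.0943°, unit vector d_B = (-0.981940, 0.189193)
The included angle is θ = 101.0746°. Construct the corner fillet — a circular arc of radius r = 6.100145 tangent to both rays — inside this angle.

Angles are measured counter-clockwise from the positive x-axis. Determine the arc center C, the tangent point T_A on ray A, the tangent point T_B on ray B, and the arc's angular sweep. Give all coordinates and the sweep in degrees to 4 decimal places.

bisector direction at 118.5570° = (-0.478033,0.878342)
center distance |VC| = r/sin(θ/2) = 6.100145/sin(50.5373°) = 7.901348
C = V + |VC|·bis = (1.6281,26.9787)
T_A = V + ((C−V)·d_A)·d_A = V + 5.0219·d_A = (7.2849,24.6955)
T_B = V + ((C−V)·d_B)·d_B = V + 5.0219·d_B = (0.4740,20.9887)
sweep = 180° − θ = 78.9254°

center=(1.6281,26.9787) T_A=(7.2849,24.6955) T_B=(0.4740,20.9887) sweep=78.9254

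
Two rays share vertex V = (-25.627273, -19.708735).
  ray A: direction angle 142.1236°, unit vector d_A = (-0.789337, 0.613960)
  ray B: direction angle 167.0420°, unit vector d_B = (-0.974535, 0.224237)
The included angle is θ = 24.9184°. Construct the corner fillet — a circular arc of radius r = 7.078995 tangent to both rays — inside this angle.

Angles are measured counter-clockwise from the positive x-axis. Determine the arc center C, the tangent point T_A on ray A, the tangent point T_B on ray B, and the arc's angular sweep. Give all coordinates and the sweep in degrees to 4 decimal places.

bisector direction at 154.5828° = (-0.903206,0.429206)
center distance |VC| = r/sin(θ/2) = 7.078995/sin(12.4592°) = 32.811961
C = V + |VC|·bis = (-55.2632,-5.6256)
T_A = V + ((C−V)·d_A)·d_A = V + 32.0392·d_A = (-50.9170,-0.0379)
T_B = V + ((C−V)·d_B)·d_B = V + 32.0392·d_B = (-56.8506,-12.5244)
sweep = 180° − θ = 155.0816°

center=(-55.2632,-5.6256) T_A=(-50.9170,-0.0379) T_B=(-56.8506,-12.5244) sweep=155.0816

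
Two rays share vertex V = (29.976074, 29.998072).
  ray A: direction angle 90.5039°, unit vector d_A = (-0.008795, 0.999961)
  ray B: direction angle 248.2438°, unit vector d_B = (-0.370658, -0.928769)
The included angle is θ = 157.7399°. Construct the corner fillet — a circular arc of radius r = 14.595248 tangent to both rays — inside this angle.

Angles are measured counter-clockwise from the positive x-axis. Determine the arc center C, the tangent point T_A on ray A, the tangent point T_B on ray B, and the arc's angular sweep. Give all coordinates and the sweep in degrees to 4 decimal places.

bisector direction at 169.3739° = (-0.982851,0.184400)
center distance |VC| = r/sin(θ/2) = 14.595248/sin(78.8700°) = 14.875024
C = V + |VC|·bis = (15.3561,32.7410)
T_A = V + ((C−V)·d_A)·d_A = V + 2.8714·d_A = (29.9508,32.8694)
T_B = V + ((C−V)·d_B)·d_B = V + 2.8714·d_B = (28.9118,27.3312)
sweep = 180° − θ = 22.2601°

center=(15.3561,32.7410) T_A=(29.9508,32.8694) T_B=(28.9118,27.3312) sweep=22.2601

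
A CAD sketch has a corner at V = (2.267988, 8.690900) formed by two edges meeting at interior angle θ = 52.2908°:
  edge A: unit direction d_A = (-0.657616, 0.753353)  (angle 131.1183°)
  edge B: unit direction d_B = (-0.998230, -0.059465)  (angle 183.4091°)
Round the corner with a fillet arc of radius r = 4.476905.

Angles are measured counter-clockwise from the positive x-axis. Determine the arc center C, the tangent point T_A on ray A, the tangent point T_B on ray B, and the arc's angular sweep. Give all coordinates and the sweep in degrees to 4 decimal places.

bisector direction at 157.2637° = (-0.922293,0.386490)
center distance |VC| = r/sin(θ/2) = 4.476905/sin(26.1454°) = 10.159761
C = V + |VC|·bis = (-7.1023,12.6176)
T_A = V + ((C−V)·d_A)·d_A = V + 9.1202·d_A = (-3.7296,15.5616)
T_B = V + ((C−V)·d_B)·d_B = V + 9.1202·d_B = (-6.8361,8.1486)
sweep = 180° − θ = 127.7092°

center=(-7.1023,12.6176) T_A=(-3.7296,15.5616) T_B=(-6.8361,8.1486) sweep=127.7092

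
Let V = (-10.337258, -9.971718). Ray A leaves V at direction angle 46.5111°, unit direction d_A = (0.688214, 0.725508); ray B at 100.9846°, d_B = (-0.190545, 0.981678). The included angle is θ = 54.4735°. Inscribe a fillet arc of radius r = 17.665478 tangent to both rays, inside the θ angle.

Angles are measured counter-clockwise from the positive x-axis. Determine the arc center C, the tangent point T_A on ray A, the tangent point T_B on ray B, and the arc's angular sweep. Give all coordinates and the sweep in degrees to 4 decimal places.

center=(0.4652,27.0847) T_A=(13.2817,14.9271) T_B=(-16.8766,23.7186) sweep=125.5265

bisector direction at 73.7478° = (0.279865,0.960039)
center distance |VC| = r/sin(θ/2) = 17.665478/sin(27.2368°) = 38.598866
C = V + |VC|·bis = (0.4652,27.0847)
T_A = V + ((C−V)·d_A)·d_A = V + 34.3191·d_A = (13.2817,14.9271)
T_B = V + ((C−V)·d_B)·d_B = V + 34.3191·d_B = (-16.8766,23.7186)
sweep = 180° − θ = 125.5265°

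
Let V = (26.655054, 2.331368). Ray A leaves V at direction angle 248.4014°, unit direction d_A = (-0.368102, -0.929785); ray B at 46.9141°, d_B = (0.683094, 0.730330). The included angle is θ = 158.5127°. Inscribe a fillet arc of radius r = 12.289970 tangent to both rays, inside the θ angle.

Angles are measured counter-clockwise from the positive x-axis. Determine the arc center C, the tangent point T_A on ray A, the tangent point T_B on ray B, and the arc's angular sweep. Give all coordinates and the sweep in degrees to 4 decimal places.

center=(37.2237,-4.3608) T_A=(25.7967,0.1632) T_B=(28.2480,4.0344) sweep=21.4873

bisector direction at 327.6577° = (0.844868,-0.534976)
center distance |VC| = r/sin(θ/2) = 12.289970/sin(79.2563°) = 12.509244
C = V + |VC|·bis = (37.2237,-4.3608)
T_A = V + ((C−V)·d_A)·d_A = V + 2.3319·d_A = (25.7967,0.1632)
T_B = V + ((C−V)·d_B)·d_B = V + 2.3319·d_B = (28.2480,4.0344)
sweep = 180° − θ = 21.4873°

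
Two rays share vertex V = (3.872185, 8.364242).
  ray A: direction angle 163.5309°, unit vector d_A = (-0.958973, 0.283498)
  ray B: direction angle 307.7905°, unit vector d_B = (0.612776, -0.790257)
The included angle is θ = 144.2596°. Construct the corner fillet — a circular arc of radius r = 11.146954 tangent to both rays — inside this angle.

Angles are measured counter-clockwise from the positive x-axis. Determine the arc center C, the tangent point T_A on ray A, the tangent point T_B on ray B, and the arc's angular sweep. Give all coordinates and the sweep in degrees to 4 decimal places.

bisector direction at 235.6607° = (-0.564093,-0.825712)
center distance |VC| = r/sin(θ/2) = 11.146954/sin(72.1298°) = 11.712010
C = V + |VC|·bis = (-2.7345,-1.3065)
T_A = V + ((C−V)·d_A)·d_A = V + 3.5940·d_A = (0.4257,9.3831)
T_B = V + ((C−V)·d_B)·d_B = V + 3.5940·d_B = (6.0745,5.5241)
sweep = 180° − θ = 35.7404°

center=(-2.7345,-1.3065) T_A=(0.4257,9.3831) T_B=(6.0745,5.5241) sweep=35.7404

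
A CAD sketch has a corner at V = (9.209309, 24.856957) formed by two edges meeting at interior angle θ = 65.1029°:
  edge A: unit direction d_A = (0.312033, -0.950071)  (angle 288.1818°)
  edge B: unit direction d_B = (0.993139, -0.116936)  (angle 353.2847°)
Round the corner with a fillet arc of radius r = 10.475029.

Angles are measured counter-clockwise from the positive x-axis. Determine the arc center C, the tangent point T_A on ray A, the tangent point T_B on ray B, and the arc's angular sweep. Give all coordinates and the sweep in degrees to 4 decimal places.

center=(24.2818,12.5349) T_A=(14.3298,9.2663) T_B=(25.5067,22.9380) sweep=114.8971

bisector direction at 320.7332° = (0.774208,-0.632932)
center distance |VC| = r/sin(θ/2) = 10.475029/sin(32.5515°) = 19.468261
C = V + |VC|·bis = (24.2818,12.5349)
T_A = V + ((C−V)·d_A)·d_A = V + 16.4100·d_A = (14.3298,9.2663)
T_B = V + ((C−V)·d_B)·d_B = V + 16.4100·d_B = (25.5067,22.9380)
sweep = 180° − θ = 114.8971°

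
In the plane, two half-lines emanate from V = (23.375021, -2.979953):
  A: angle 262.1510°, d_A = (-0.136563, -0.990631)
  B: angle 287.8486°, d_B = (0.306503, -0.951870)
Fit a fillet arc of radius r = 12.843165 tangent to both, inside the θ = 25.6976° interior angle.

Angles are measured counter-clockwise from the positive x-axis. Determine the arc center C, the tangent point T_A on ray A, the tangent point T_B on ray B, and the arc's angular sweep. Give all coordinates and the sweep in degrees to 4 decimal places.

center=(28.4084,-60.5137) T_A=(15.6855,-58.7598) T_B=(40.6334,-56.5772) sweep=154.3024

bisector direction at 274.9998° = (0.087152,-0.996195)
center distance |VC| = r/sin(θ/2) = 12.843165/sin(12.8488°) = 57.753505
C = V + |VC|·bis = (28.4084,-60.5137)
T_A = V + ((C−V)·d_A)·d_A = V + 56.3074·d_A = (15.6855,-58.7598)
T_B = V + ((C−V)·d_B)·d_B = V + 56.3074·d_B = (40.6334,-56.5772)
sweep = 180° − θ = 154.3024°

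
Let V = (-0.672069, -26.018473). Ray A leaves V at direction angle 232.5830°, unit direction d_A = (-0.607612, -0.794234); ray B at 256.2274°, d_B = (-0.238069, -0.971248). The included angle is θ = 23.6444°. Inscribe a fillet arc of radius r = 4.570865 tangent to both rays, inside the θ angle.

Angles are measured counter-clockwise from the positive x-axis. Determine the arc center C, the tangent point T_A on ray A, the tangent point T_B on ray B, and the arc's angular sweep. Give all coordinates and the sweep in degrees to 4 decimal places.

center=(-10.3103,-46.1397) T_A=(-13.9406,-43.3623) T_B=(-5.8708,-47.2278) sweep=156.3556

bisector direction at 244.4052° = (-0.432004,-0.901872)
center distance |VC| = r/sin(θ/2) = 4.570865/sin(11.8222°) = 22.310472
C = V + |VC|·bis = (-10.3103,-46.1397)
T_A = V + ((C−V)·d_A)·d_A = V + 21.8372·d_A = (-13.9406,-43.3623)
T_B = V + ((C−V)·d_B)·d_B = V + 21.8372·d_B = (-5.8708,-47.2278)
sweep = 180° − θ = 156.3556°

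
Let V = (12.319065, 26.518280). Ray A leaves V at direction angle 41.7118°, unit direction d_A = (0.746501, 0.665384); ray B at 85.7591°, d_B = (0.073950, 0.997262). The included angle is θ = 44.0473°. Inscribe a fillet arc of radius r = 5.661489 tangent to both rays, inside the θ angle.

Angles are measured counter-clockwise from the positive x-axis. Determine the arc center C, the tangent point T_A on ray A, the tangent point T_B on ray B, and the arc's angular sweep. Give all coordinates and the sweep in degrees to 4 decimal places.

bisector direction at 63.7355° = (0.442516,0.896760)
center distance |VC| = r/sin(θ/2) = 5.661489/sin(22.0236°) = 15.097736
C = V + |VC|·bis = (19.0001,40.0573)
T_A = V + ((C−V)·d_A)·d_A = V + 13.9960·d_A = (22.7671,35.8310)
T_B = V + ((C−V)·d_B)·d_B = V + 13.9960·d_B = (13.3541,40.4760)
sweep = 180° − θ = 135.9527°

center=(19.0001,40.0573) T_A=(22.7671,35.8310) T_B=(13.3541,40.4760) sweep=135.9527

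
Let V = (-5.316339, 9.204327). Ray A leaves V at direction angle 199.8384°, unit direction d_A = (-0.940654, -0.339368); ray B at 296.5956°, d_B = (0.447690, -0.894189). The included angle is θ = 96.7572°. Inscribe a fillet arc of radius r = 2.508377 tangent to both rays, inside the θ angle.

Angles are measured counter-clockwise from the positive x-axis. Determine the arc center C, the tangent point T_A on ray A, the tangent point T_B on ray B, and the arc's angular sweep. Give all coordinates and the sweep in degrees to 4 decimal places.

bisector direction at 248.2170° = (-0.371092,-0.928596)
center distance |VC| = r/sin(θ/2) = 2.508377/sin(48.3786°) = 3.355464
C = V + |VC|·bis = (-6.5615,6.0885)
T_A = V + ((C−V)·d_A)·d_A = V + 2.2287·d_A = (-7.4128,8.4480)
T_B = V + ((C−V)·d_B)·d_B = V + 2.2287·d_B = (-4.3186,7.2114)
sweep = 180° − θ = 83.2428°

center=(-6.5615,6.0885) T_A=(-7.4128,8.4480) T_B=(-4.3186,7.2114) sweep=83.2428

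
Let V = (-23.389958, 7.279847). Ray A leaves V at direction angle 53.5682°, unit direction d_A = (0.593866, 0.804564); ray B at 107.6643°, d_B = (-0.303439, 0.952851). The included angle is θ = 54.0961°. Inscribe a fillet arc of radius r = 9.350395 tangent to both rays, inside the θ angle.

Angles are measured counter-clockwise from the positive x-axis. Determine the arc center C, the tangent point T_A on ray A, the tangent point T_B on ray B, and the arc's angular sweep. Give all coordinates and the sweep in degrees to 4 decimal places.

center=(-20.0374,27.5669) T_A=(-12.5144,22.0140) T_B=(-28.9469,24.7296) sweep=125.9039

bisector direction at 80.6162° = (0.163046,0.986618)
center distance |VC| = r/sin(θ/2) = 9.350395/sin(27.0480°) = 20.562179
C = V + |VC|·bis = (-20.0374,27.5669)
T_A = V + ((C−V)·d_A)·d_A = V + 18.3132·d_A = (-12.5144,22.0140)
T_B = V + ((C−V)·d_B)·d_B = V + 18.3132·d_B = (-28.9469,24.7296)
sweep = 180° − θ = 125.9039°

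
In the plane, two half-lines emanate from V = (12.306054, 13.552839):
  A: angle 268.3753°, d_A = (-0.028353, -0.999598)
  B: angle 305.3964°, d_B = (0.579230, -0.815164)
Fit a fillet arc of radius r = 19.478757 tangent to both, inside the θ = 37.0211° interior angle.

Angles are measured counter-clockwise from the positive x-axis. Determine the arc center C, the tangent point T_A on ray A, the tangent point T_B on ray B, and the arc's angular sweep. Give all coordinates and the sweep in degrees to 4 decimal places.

bisector direction at 286.8859° = (0.290466,-0.956885)
center distance |VC| = r/sin(θ/2) = 19.478757/sin(18.5105°) = 61.354422
C = V + |VC|·bis = (30.1274,-45.1563)
T_A = V + ((C−V)·d_A)·d_A = V + 58.1803·d_A = (10.6565,-44.6040)
T_B = V + ((C−V)·d_B)·d_B = V + 58.1803·d_B = (46.0058,-33.8736)
sweep = 180° − θ = 142.9789°

center=(30.1274,-45.1563) T_A=(10.6565,-44.6040) T_B=(46.0058,-33.8736) sweep=142.9789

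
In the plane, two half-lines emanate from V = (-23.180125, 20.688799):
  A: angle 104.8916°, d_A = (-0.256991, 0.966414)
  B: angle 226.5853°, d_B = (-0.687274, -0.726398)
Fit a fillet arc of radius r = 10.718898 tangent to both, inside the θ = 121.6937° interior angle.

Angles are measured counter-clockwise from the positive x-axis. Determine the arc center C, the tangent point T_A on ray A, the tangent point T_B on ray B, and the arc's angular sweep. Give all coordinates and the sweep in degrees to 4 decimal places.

center=(-35.0756,23.7124) T_A=(-24.7167,26.4671) T_B=(-27.2894,16.3456) sweep=58.3063

bisector direction at 165.7385° = (-0.969181,0.246349)
center distance |VC| = r/sin(θ/2) = 10.718898/sin(60.8469°) = 12.273725
C = V + |VC|·bis = (-35.0756,23.7124)
T_A = V + ((C−V)·d_A)·d_A = V + 5.9791·d_A = (-24.7167,26.4671)
T_B = V + ((C−V)·d_B)·d_B = V + 5.9791·d_B = (-27.2894,16.3456)
sweep = 180° − θ = 58.3063°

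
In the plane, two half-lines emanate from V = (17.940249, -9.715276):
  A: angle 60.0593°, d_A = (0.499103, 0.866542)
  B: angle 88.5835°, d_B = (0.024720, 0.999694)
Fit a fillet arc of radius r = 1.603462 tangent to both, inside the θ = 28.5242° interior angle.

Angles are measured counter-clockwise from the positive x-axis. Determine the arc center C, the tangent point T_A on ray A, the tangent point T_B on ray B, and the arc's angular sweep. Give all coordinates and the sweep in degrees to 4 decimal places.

center=(19.6992,-3.4488) T_A=(21.0886,-4.2491) T_B=(18.0962,-3.4091) sweep=151.4758

bisector direction at 74.3214° = (0.270241,0.962793)
center distance |VC| = r/sin(θ/2) = 1.603462/sin(14.2621°) = 6.508667
C = V + |VC|·bis = (19.6992,-3.4488)
T_A = V + ((C−V)·d_A)·d_A = V + 6.3081·d_A = (21.0886,-4.2491)
T_B = V + ((C−V)·d_B)·d_B = V + 6.3081·d_B = (18.0962,-3.4091)
sweep = 180° − θ = 151.4758°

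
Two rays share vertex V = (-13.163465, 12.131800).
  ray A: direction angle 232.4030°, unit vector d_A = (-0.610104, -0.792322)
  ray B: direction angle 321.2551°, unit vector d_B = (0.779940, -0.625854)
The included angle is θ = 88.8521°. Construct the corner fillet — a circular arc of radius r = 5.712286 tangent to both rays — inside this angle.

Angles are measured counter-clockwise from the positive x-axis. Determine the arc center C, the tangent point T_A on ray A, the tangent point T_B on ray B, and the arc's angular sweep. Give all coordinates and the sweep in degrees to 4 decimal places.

center=(-12.1931,4.0291) T_A=(-16.7191,7.5142) T_B=(-8.6181,8.4844) sweep=91.1479

bisector direction at 276.8290° = (0.118907,-0.992905)
center distance |VC| = r/sin(θ/2) = 5.712286/sin(44.4260°) = 8.160547
C = V + |VC|·bis = (-12.1931,4.0291)
T_A = V + ((C−V)·d_A)·d_A = V + 5.8279·d_A = (-16.7191,7.5142)
T_B = V + ((C−V)·d_B)·d_B = V + 5.8279·d_B = (-8.6181,8.4844)
sweep = 180° − θ = 91.1479°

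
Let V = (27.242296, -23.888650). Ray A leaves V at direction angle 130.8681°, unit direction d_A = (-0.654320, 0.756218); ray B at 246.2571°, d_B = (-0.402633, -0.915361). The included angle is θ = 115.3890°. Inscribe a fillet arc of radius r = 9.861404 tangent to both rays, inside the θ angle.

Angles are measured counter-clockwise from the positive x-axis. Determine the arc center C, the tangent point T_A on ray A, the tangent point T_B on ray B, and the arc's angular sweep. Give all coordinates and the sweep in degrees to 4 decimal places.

bisector direction at 188.5626° = (-0.988854,-0.148890)
center distance |VC| = r/sin(θ/2) = 9.861404/sin(57.6945°) = 11.667394
C = V + |VC|·bis = (15.7049,-25.6258)
T_A = V + ((C−V)·d_A)·d_A = V + 6.2354·d_A = (23.1623,-19.1733)
T_B = V + ((C−V)·d_B)·d_B = V + 6.2354·d_B = (24.7317,-29.5963)
sweep = 180° − θ = 64.6110°

center=(15.7049,-25.6258) T_A=(23.1623,-19.1733) T_B=(24.7317,-29.5963) sweep=64.6110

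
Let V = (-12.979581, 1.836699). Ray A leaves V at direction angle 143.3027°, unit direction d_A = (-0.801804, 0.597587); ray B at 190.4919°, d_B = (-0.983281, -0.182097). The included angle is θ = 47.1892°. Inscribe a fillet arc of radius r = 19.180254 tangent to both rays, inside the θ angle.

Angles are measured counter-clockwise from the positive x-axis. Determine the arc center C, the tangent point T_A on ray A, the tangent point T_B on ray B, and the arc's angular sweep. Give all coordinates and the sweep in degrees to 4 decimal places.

center=(-59.6512,12.6998) T_A=(-48.1893,28.0786) T_B=(-56.1585,-6.1597) sweep=132.8108

bisector direction at 166.8973° = (-0.973965,0.226697)
center distance |VC| = r/sin(θ/2) = 19.180254/sin(23.5946°) = 47.919168
C = V + |VC|·bis = (-59.6512,12.6998)
T_A = V + ((C−V)·d_A)·d_A = V + 43.9131·d_A = (-48.1893,28.0786)
T_B = V + ((C−V)·d_B)·d_B = V + 43.9131·d_B = (-56.1585,-6.1597)
sweep = 180° − θ = 132.8108°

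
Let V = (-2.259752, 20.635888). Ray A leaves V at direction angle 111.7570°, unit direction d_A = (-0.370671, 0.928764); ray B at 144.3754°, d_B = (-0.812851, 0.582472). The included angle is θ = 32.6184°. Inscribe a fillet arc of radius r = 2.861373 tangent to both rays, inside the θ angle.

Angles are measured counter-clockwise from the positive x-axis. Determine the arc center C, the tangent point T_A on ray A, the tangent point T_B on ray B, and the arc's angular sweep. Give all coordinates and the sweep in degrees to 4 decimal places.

center=(-8.5422,28.6579) T_A=(-5.8847,29.7186) T_B=(-10.2089,26.3321) sweep=147.3816

bisector direction at 128.0662° = (-0.616572,0.787299)
center distance |VC| = r/sin(θ/2) = 2.861373/sin(16.3092°) = 10.189319
C = V + |VC|·bis = (-8.5422,28.6579)
T_A = V + ((C−V)·d_A)·d_A = V + 9.7793·d_A = (-5.8847,29.7186)
T_B = V + ((C−V)·d_B)·d_B = V + 9.7793·d_B = (-10.2089,26.3321)
sweep = 180° − θ = 147.3816°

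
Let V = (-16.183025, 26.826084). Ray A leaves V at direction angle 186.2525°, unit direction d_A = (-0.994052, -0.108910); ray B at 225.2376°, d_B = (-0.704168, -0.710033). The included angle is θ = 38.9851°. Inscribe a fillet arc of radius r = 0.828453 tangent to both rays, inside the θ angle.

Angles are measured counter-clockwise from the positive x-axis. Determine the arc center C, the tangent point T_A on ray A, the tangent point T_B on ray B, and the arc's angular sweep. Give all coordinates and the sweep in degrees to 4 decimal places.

center=(-18.4193,25.7477) T_A=(-18.5095,26.5712) T_B=(-17.8311,25.1643) sweep=141.0149

bisector direction at 205.7450° = (-0.900736,-0.434367)
center distance |VC| = r/sin(θ/2) = 0.828453/sin(19.4926°) = 2.482745
C = V + |VC|·bis = (-18.4193,25.7477)
T_A = V + ((C−V)·d_A)·d_A = V + 2.3404·d_A = (-18.5095,26.5712)
T_B = V + ((C−V)·d_B)·d_B = V + 2.3404·d_B = (-17.8311,25.1643)
sweep = 180° − θ = 141.0149°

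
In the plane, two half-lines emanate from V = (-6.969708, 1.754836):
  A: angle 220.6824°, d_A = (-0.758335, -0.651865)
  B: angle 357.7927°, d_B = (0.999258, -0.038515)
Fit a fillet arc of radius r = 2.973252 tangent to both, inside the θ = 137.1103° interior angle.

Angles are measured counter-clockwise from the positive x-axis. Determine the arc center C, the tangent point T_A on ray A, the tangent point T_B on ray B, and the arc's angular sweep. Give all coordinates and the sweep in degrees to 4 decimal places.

bisector direction at 289.2375° = (0.329485,-0.944161)
center distance |VC| = r/sin(θ/2) = 2.973252/sin(68.5551°) = 3.194401
C = V + |VC|·bis = (-5.9172,-1.2612)
T_A = V + ((C−V)·d_A)·d_A = V + 1.1679·d_A = (-7.8554,0.9935)
T_B = V + ((C−V)·d_B)·d_B = V + 1.1679·d_B = (-5.8027,1.7099)
sweep = 180° − θ = 42.8897°

center=(-5.9172,-1.2612) T_A=(-7.8554,0.9935) T_B=(-5.8027,1.7099) sweep=42.8897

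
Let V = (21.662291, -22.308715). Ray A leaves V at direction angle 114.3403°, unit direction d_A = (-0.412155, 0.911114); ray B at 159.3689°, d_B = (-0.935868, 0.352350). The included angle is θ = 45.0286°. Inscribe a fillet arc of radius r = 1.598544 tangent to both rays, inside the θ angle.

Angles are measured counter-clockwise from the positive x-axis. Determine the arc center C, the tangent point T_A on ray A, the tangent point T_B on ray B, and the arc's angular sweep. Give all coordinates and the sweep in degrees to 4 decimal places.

center=(18.6164,-19.4539) T_A=(20.0728,-18.7950) T_B=(18.0531,-20.9499) sweep=134.9714

bisector direction at 136.8546° = (-0.729621,0.683852)
center distance |VC| = r/sin(θ/2) = 1.598544/sin(22.5143°) = 4.174681
C = V + |VC|·bis = (18.6164,-19.4539)
T_A = V + ((C−V)·d_A)·d_A = V + 3.8565·d_A = (20.0728,-18.7950)
T_B = V + ((C−V)·d_B)·d_B = V + 3.8565·d_B = (18.0531,-20.9499)
sweep = 180° − θ = 134.9714°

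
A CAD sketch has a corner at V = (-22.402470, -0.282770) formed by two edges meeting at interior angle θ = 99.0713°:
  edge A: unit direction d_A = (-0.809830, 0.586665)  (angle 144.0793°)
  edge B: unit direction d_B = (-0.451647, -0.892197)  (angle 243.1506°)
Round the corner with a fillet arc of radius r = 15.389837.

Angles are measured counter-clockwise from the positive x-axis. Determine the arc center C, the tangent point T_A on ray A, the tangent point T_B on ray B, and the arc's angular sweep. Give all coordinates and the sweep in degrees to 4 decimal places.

center=(-42.0623,-5.0444) T_A=(-33.0336,7.4187) T_B=(-28.3315,-11.9952) sweep=80.9287

bisector direction at 193.6149° = (-0.971900,-0.235396)
center distance |VC| = r/sin(θ/2) = 15.389837/sin(49.5356°) = 20.228229
C = V + |VC|·bis = (-42.0623,-5.0444)
T_A = V + ((C−V)·d_A)·d_A = V + 13.1276·d_A = (-33.0336,7.4187)
T_B = V + ((C−V)·d_B)·d_B = V + 13.1276·d_B = (-28.3315,-11.9952)
sweep = 180° − θ = 80.9287°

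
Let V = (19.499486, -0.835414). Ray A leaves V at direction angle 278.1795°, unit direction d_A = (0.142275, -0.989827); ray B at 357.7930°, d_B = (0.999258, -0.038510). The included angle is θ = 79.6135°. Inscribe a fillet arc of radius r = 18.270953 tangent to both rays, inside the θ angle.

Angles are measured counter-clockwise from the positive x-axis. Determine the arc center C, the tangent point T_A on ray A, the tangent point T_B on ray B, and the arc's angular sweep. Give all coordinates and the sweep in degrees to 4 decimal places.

center=(40.7038,-19.9371) T_A=(22.6188,-22.5366) T_B=(41.4074,-1.6797) sweep=100.3865

bisector direction at 317.9862° = (0.742984,-0.669309)
center distance |VC| = r/sin(θ/2) = 18.270953/sin(39.8068°) = 28.539436
C = V + |VC|·bis = (40.7038,-19.9371)
T_A = V + ((C−V)·d_A)·d_A = V + 21.9242·d_A = (22.6188,-22.5366)
T_B = V + ((C−V)·d_B)·d_B = V + 21.9242·d_B = (41.4074,-1.6797)
sweep = 180° − θ = 100.3865°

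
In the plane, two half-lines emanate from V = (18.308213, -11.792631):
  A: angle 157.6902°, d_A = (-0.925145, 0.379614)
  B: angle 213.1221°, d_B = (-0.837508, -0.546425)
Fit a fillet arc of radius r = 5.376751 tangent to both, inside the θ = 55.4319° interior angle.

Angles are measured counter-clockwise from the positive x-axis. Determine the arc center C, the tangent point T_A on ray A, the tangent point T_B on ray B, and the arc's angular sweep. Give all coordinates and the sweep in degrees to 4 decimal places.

bisector direction at 185.4062° = (-0.995552,-0.094215)
center distance |VC| = r/sin(θ/2) = 5.376751/sin(27.7159°) = 11.560705
C = V + |VC|·bis = (6.7989,-12.8818)
T_A = V + ((C−V)·d_A)·d_A = V + 10.2343·d_A = (8.8400,-7.9076)
T_B = V + ((C−V)·d_B)·d_B = V + 10.2343·d_B = (9.7369,-17.3849)
sweep = 180° − θ = 124.5681°

center=(6.7989,-12.8818) T_A=(8.8400,-7.9076) T_B=(9.7369,-17.3849) sweep=124.5681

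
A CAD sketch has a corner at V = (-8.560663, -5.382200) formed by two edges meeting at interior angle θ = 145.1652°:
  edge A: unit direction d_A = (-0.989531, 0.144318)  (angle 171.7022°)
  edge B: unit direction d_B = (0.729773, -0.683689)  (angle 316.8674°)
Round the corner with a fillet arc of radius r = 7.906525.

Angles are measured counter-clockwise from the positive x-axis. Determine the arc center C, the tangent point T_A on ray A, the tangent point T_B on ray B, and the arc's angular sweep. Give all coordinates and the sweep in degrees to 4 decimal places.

bisector direction at 244.2848° = (-0.433898,-0.900962)
center distance |VC| = r/sin(θ/2) = 7.906525/sin(72.5826°) = 8.286464
C = V + |VC|·bis = (-12.1561,-12.8480)
T_A = V + ((C−V)·d_A)·d_A = V + 2.4804·d_A = (-11.0151,-5.0242)
T_B = V + ((C−V)·d_B)·d_B = V + 2.4804·d_B = (-6.7505,-7.0780)
sweep = 180° − θ = 34.8348°

center=(-12.1561,-12.8480) T_A=(-11.0151,-5.0242) T_B=(-6.7505,-7.0780) sweep=34.8348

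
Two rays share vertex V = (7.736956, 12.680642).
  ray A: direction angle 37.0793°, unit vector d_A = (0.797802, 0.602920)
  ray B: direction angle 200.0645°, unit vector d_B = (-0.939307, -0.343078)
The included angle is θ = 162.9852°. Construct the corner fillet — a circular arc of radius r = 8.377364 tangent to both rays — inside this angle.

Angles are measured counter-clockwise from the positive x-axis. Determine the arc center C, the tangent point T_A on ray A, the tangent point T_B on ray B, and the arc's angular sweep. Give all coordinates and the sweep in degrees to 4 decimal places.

bisector direction at 118.5719° = (-0.478261,0.878218)
center distance |VC| = r/sin(θ/2) = 8.377364/sin(81.4926°) = 8.470568
C = V + |VC|·bis = (3.6858,20.1196)
T_A = V + ((C−V)·d_A)·d_A = V + 1.2531·d_A = (8.7367,13.4362)
T_B = V + ((C−V)·d_B)·d_B = V + 1.2531·d_B = (6.5599,12.2507)
sweep = 180° − θ = 17.0148°

center=(3.6858,20.1196) T_A=(8.7367,13.4362) T_B=(6.5599,12.2507) sweep=17.0148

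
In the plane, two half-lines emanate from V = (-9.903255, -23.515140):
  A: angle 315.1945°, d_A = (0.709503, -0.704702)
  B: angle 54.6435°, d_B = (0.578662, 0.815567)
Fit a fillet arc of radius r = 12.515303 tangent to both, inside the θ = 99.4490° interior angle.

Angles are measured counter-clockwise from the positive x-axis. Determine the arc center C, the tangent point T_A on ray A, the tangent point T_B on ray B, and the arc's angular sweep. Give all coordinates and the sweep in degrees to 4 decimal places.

bisector direction at 4.9190° = (0.996317,0.085747)
center distance |VC| = r/sin(θ/2) = 12.515303/sin(49.7245°) = 16.403942
C = V + |VC|·bis = (6.4403,-22.1085)
T_A = V + ((C−V)·d_A)·d_A = V + 10.6046·d_A = (-2.3793,-30.9882)
T_B = V + ((C−V)·d_B)·d_B = V + 10.6046·d_B = (-3.7668,-14.8664)
sweep = 180° − θ = 80.5510°

center=(6.4403,-22.1085) T_A=(-2.3793,-30.9882) T_B=(-3.7668,-14.8664) sweep=80.5510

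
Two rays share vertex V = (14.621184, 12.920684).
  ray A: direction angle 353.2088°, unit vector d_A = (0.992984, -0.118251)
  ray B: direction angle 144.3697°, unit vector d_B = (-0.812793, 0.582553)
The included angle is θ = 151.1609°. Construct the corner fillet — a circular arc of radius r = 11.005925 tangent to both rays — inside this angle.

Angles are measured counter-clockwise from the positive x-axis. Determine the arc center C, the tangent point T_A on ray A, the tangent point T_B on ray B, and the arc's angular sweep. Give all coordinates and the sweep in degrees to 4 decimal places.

bisector direction at 68.7892° = (0.361799,0.932256)
center distance |VC| = r/sin(θ/2) = 11.005925/sin(75.5804°) = 11.363908
C = V + |VC|·bis = (18.7326,23.5148)
T_A = V + ((C−V)·d_A)·d_A = V + 2.8298·d_A = (17.4312,12.5861)
T_B = V + ((C−V)·d_B)·d_B = V + 2.8298·d_B = (12.3211,14.5692)
sweep = 180° − θ = 28.8391°

center=(18.7326,23.5148) T_A=(17.4312,12.5861) T_B=(12.3211,14.5692) sweep=28.8391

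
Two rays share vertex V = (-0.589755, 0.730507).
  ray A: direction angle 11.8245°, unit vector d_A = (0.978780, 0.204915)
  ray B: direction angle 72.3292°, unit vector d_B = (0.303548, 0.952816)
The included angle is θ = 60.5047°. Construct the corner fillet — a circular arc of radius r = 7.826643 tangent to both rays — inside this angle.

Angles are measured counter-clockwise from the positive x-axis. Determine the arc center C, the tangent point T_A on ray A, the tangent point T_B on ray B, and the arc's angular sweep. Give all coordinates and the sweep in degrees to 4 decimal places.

bisector direction at 42.0769° = (0.742247,0.670127)
center distance |VC| = r/sin(θ/2) = 7.826643/sin(30.2523°) = 15.534928
C = V + |VC|·bis = (10.9410,11.1409)
T_A = V + ((C−V)·d_A)·d_A = V + 13.4193·d_A = (12.5448,3.4803)
T_B = V + ((C−V)·d_B)·d_B = V + 13.4193·d_B = (3.4836,13.5166)
sweep = 180° − θ = 119.4953°

center=(10.9410,11.1409) T_A=(12.5448,3.4803) T_B=(3.4836,13.5166) sweep=119.4953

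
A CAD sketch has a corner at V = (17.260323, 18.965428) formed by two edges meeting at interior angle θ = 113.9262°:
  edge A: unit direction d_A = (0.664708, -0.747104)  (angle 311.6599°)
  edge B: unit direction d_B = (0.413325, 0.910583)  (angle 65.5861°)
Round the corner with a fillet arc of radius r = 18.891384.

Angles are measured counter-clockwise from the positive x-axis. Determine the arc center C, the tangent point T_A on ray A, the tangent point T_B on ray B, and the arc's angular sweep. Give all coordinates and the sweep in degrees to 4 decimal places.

bisector direction at 8.6230° = (0.988696,0.149932)
center distance |VC| = r/sin(θ/2) = 18.891384/sin(56.9631°) = 22.534822
C = V + |VC|·bis = (39.5404,22.3441)
T_A = V + ((C−V)·d_A)·d_A = V + 12.2855·d_A = (25.4266,9.7869)
T_B = V + ((C−V)·d_B)·d_B = V + 12.2855·d_B = (22.3382,30.1524)
sweep = 180° − θ = 66.0738°

center=(39.5404,22.3441) T_A=(25.4266,9.7869) T_B=(22.3382,30.1524) sweep=66.0738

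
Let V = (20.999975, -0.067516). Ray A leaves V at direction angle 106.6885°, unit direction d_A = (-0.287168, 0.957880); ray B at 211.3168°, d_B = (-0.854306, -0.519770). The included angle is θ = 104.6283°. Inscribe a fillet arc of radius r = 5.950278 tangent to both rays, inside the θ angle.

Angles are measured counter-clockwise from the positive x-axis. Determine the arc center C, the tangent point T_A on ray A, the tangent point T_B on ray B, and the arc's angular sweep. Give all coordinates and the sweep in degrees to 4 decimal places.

bisector direction at 159.0027° = (-0.933597,0.358325)
center distance |VC| = r/sin(θ/2) = 5.950278/sin(52.3141°) = 7.518915
C = V + |VC|·bis = (13.9803,2.6267)
T_A = V + ((C−V)·d_A)·d_A = V + 4.5966·d_A = (19.6800,4.3354)
T_B = V + ((C−V)·d_B)·d_B = V + 4.5966·d_B = (17.0731,-2.4567)
sweep = 180° − θ = 75.3717°

center=(13.9803,2.6267) T_A=(19.6800,4.3354) T_B=(17.0731,-2.4567) sweep=75.3717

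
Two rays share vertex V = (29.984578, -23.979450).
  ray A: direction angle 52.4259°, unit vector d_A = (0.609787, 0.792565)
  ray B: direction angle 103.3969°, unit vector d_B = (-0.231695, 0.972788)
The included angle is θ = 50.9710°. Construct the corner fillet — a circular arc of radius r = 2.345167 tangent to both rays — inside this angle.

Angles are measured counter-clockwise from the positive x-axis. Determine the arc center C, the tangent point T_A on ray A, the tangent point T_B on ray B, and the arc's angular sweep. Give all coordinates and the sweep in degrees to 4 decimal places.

center=(31.1260,-18.6500) T_A=(32.9847,-20.0801) T_B=(28.8446,-19.1934) sweep=129.0290

bisector direction at 77.9114° = (0.209424,0.977825)
center distance |VC| = r/sin(θ/2) = 2.345167/sin(25.4855°) = 5.450294
C = V + |VC|·bis = (31.1260,-18.6500)
T_A = V + ((C−V)·d_A)·d_A = V + 4.9199·d_A = (32.9847,-20.0801)
T_B = V + ((C−V)·d_B)·d_B = V + 4.9199·d_B = (28.8446,-19.1934)
sweep = 180° − θ = 129.0290°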